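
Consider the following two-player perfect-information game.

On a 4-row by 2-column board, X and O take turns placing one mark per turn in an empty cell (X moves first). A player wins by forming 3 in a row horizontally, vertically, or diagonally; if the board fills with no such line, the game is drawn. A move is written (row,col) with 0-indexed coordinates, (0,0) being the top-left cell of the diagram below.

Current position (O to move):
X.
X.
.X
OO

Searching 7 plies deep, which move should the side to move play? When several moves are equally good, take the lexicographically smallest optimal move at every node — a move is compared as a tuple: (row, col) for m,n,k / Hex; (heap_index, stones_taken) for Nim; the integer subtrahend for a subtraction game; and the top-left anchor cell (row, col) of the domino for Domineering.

ply 1, O at X./X./.X/OO | (0,1)=-1→XO/X./.X/OO; (1,1)=-1→X./XO/.X/OO; (2,0)=+0→X./X./OX/OO*
ply 2, X at X./X./OX/OO | (0,1)=+0→XX/X./OX/OO*; (1,1)=+0→X./XX/OX/OO
ply 3, O at XX/X./OX/OO | (1,1)=+0→XX/XO/OX/OO*
ply 4: XX/XO/OX/OO is terminal +0 (X); from X./X./.X/OO depth 7

O's best at [X./X./.X/OO]: (2,0)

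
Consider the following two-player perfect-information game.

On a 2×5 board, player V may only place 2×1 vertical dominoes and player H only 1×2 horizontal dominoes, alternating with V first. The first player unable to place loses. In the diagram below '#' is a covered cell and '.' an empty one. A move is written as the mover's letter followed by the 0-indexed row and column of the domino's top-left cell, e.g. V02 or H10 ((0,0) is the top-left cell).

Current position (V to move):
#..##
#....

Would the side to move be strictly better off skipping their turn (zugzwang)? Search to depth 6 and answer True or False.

ply 1, V at #..##/#.... | V01=-1→##.##/##...; V02=+1→#.###/#.#..*
ply 2, H at #.###/#.#.. | H13=-1→#.###/#.###*
ply 3, V at #.###/#.### | V01=+1→#####/#####*
ply 4: #####/##### is terminal -1 (H); from #..##/#.... depth 6
if V skipped the turn, H would face:
~ ply 1, H at #..##/#.... | H01=+1→#####/#....*; H11=+1→#..##/###..; H12=-1→#..##/#.##.; H13=-1→#..##/#..##
~ ply 2: #####/#.... is terminal -1 (V); from #..##/#.... depth 6
compare (V): move=+1 vs pass=-1

zugzwang(#..##/#...., V) = False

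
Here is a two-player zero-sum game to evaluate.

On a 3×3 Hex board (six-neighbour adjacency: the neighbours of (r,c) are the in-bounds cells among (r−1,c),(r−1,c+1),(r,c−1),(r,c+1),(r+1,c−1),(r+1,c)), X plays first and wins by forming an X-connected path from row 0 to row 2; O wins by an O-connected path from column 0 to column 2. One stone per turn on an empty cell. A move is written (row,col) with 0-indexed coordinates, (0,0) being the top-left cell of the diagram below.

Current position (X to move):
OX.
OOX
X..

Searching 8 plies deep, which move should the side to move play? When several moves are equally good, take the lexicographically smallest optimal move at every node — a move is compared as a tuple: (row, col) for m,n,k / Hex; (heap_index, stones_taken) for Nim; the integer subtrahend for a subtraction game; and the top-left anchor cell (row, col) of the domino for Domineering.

ply 1, X at OX./OOX/X.. | (0,2)=+1→OXX/OOX/X..*; (2,1)=-1→OX./OOX/XX.; (2,2)=-1→OX./OOX/X.X
ply 2, O at OXX/OOX/X.. | (2,1)=-1→OXX/OOX/XO.*; (2,2)=-1→OXX/OOX/X.O
ply 3, X at OXX/OOX/XO. | (2,2)=+1→OXX/OOX/XOX*
ply 4: OXX/OOX/XOX is terminal -1 (O); from OX./OOX/X.. depth 8

X's best at [OX./OOX/X..]: (0,2)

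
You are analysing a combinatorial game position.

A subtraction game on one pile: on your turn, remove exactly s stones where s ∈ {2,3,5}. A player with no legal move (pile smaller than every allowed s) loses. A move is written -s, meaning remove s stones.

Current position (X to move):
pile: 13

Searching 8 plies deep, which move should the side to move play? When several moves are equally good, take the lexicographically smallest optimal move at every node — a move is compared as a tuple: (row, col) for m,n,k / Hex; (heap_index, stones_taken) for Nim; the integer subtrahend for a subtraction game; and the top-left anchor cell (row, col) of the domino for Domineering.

X's best at [13]: -5

[13] X move#1: -2:-1/11, -3:-1/10, -5:+1/8*
[8] O move#2: -2:-1/6*, -3:-1/5, -5:-1/3
[6] X move#3: -2:-1/4, -3:-1/3, -5:+1/1*
[1] end (terminal -1, O#4); searched 13 to 8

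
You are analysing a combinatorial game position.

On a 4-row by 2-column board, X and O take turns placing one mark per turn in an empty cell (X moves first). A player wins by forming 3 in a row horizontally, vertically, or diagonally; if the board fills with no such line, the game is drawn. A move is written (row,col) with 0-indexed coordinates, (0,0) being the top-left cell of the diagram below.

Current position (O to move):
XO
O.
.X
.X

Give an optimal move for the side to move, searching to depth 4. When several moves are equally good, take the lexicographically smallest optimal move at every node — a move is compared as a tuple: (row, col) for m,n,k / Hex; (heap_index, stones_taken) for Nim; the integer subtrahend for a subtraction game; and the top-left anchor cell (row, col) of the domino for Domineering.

O's best at [XO/O./.X/.X]: (1,1)

p1 O@[XO/O./.X/.X]: (1,1)[XO/OO/.X/.X]+0* (2,0)[XO/O./OX/.X]-1 (3,0)[XO/O./.X/OX]-1
p2 X@[XO/OO/.X/.X]: (2,0)[XO/OO/XX/.X]+0* (3,0)[XO/OO/.X/XX]+0
p3 O@[XO/OO/XX/.X]: (3,0)[XO/OO/XX/OX]+0*
p4 X@[XO/OO/XX/OX] terminal +0; root [XO/O./.X/.X] d4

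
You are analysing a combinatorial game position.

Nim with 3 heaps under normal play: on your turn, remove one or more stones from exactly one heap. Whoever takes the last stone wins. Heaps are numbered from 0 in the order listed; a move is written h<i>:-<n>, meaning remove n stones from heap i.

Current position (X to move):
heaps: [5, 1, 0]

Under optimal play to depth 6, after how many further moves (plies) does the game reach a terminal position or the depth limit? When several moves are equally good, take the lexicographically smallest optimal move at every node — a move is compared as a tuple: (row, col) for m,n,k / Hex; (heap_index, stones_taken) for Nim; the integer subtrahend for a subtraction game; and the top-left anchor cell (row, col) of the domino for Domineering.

PV length from [(5,1,0)]: 3 plies

[(5,1,0)] X move#1: h0:-1:-1/(4,1,0), h0:-2:-1/(3,1,0), h0:-3:-1/(2,1,0), h0:-4:+1/(1,1,0)*, h0:-5:-1/(0,1,0), h1:-1:-1/(5,0,0)
[(1,1,0)] O move#2: h0:-1:-1/(0,1,0)*, h1:-1:-1/(1,0,0)
[(0,1,0)] X move#3: h1:-1:+1/(0,0,0)*
[(0,0,0)] end (terminal -1, O#4); searched (5,1,0) to 6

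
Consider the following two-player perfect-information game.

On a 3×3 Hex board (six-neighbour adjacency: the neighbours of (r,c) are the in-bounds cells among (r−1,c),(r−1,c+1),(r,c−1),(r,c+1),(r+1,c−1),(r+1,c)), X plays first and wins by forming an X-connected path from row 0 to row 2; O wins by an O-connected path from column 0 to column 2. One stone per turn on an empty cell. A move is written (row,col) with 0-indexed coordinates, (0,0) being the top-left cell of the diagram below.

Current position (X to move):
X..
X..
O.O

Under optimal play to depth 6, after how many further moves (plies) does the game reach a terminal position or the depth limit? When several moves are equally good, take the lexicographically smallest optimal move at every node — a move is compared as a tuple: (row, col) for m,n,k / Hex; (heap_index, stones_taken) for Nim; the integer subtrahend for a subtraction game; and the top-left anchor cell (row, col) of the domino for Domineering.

p1 X@[X../X../O.O]: (0,1)[XX./X../O.O]-1* (0,2)[X.X/X../O.O]-1 (1,1)[X../XX./O.O]-1 (1,2)[X../X.X/O.O]-1 (2,1)[X../X../OXO]-1
p2 O@[XX./X../O.O]: (0,2)[XXO/X../O.O]+1* (1,1)[XX./XO./O.O]+1 (1,2)[XX./X.O/O.O]+1 (2,1)[XX./X../OOO]+1
p3 X@[XXO/X../O.O]: (1,1)[XXO/XX./O.O]-1* (1,2)[XXO/X.X/O.O]-1 (2,1)[XXO/X../OXO]-1
p4 O@[XXO/XX./O.O]: (1,2)[XXO/XXO/O.O]-1 (2,1)[XXO/XX./OOO]+1*
p5 X@[XXO/XX./OOO] terminal -1; root [X../X../O.O] d6

PV length from [X../X../O.O]: 4 plies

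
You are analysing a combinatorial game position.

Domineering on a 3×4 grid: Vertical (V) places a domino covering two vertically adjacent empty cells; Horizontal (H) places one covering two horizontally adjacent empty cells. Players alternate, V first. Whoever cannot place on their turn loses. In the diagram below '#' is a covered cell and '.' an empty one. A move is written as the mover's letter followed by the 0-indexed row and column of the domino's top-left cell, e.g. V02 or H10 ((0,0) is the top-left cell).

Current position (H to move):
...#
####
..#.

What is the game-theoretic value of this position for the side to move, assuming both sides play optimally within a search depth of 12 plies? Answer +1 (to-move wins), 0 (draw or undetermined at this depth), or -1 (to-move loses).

value(...#/####/..#., H) = +1

[...#/####/..#.] H move#1: H00:+1/##.#/####/..#.*, H01:+1/.###/####/..#., H20:+1/...#/####/###.
[##.#/####/..#.] end (terminal -1, V#2); searched ...#/####/..#. to 12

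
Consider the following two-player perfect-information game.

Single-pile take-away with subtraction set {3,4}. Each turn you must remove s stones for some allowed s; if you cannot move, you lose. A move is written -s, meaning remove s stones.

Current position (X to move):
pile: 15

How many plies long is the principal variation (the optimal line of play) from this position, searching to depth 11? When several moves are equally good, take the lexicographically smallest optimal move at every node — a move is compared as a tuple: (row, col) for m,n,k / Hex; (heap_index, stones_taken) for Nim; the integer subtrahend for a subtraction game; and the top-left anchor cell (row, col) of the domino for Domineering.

ply 1, X at 15 | -3=-1→12*; -4=-1→11
ply 2, O at 12 | -3=+1→9*; -4=+1→8
ply 3, X at 9 | -3=-1→6*; -4=-1→5
ply 4, O at 6 | -3=-1→3; -4=+1→2*
ply 5: 2 is terminal -1 (X); from 15 depth 11

PV length from [15]: 4 plies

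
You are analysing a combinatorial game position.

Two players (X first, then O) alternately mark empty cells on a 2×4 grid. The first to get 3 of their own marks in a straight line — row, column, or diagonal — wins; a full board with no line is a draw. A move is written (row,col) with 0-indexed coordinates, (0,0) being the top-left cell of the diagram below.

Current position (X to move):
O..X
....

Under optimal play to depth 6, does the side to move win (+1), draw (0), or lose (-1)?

value(O..X/...., X) = 0

[O..X/....] X move#1: (0,1):+0/OX.X/....*, (0,2):+0/O.XX/...., (1,0):+0/O..X/X..., (1,1):+0/O..X/.X.., (1,2):+0/O..X/..X., (1,3):+0/O..X/...X
[OX.X/....] O move#2: (0,2):+0/OXOX/....*, (1,0):-1/OX.X/O..., (1,1):-1/OX.X/.O.., (1,2):-1/OX.X/..O., (1,3):-1/OX.X/...O
[OXOX/....] X move#3: (1,0):+0/OXOX/X...*, (1,1):+0/OXOX/.X.., (1,2):+0/OXOX/..X., (1,3):+0/OXOX/...X
[OXOX/X...] O move#4: (1,1):+0/OXOX/XO..*, (1,2):+0/OXOX/X.O., (1,3):+0/OXOX/X..O
[OXOX/XO..] X move#5: (1,2):+0/OXOX/XOX.*, (1,3):+0/OXOX/XO.X
[OXOX/XOX.] O move#6: (1,3):+0/OXOX/XOXO*
[OXOX/XOXO] end (terminal +0, X#7); searched O..X/.... to 6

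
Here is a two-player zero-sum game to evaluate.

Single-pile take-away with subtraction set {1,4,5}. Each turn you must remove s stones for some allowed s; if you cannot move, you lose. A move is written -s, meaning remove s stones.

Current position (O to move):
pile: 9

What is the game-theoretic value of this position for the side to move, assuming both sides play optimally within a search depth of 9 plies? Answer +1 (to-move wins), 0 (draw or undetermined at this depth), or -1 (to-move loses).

ply 1, O at 9 | -1=+1→8*; -4=-1→5; -5=-1→4
ply 2, X at 8 | -1=-1→7*; -4=-1→4; -5=-1→3
ply 3, O at 7 | -1=-1→6; -4=-1→3; -5=+1→2*
ply 4, X at 2 | -1=-1→1*
ply 5, O at 1 | -1=+1→0*
ply 6: 0 is terminal -1 (X); from 9 depth 9

value(9, O) = +1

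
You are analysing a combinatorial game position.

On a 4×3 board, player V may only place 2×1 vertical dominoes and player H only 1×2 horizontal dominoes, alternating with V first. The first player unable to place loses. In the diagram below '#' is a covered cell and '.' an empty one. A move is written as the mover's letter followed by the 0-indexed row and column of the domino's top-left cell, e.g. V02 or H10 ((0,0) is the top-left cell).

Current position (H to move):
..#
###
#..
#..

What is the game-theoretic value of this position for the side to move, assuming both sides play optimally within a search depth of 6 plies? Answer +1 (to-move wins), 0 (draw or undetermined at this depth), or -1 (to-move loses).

value(..#/###/#../#.., H) = +1

ply 1, H at ..#/###/#../#.. | H00=-1→###/###/#../#..; H21=+1→..#/###/###/#..*; H31=+1→..#/###/#../###
ply 2: ..#/###/###/#.. is terminal -1 (V); from ..#/###/#../#.. depth 6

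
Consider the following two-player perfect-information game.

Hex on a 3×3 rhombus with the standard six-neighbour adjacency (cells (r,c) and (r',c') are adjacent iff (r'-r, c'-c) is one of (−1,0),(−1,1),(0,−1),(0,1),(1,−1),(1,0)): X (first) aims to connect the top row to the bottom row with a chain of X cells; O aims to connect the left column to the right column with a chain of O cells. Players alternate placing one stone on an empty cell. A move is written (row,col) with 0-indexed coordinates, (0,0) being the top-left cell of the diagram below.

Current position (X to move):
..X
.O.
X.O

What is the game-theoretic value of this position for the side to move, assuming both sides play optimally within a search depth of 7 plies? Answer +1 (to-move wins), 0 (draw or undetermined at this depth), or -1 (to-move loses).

value(..X/.O./X.O, X) = +1

ply 1, X at ..X/.O./X.O | (0,0)=-1→X.X/.O./X.O; (0,1)=-1→.XX/.O./X.O; (1,0)=+1→..X/XO./X.O*; (1,2)=+1→..X/.OX/X.O; (2,1)=+1→..X/.O./XXO
ply 2, O at ..X/XO./X.O | (0,0)=-1→O.X/XO./X.O*; (0,1)=-1→.OX/XO./X.O; (1,2)=-1→..X/XOO/X.O; (2,1)=-1→..X/XO./XOO
ply 3, X at O.X/XO./X.O | (0,1)=+1→OXX/XO./X.O*; (1,2)=+1→O.X/XOX/X.O; (2,1)=+1→O.X/XO./XXO
ply 4: OXX/XO./X.O is terminal -1 (O); from ..X/.O./X.O depth 7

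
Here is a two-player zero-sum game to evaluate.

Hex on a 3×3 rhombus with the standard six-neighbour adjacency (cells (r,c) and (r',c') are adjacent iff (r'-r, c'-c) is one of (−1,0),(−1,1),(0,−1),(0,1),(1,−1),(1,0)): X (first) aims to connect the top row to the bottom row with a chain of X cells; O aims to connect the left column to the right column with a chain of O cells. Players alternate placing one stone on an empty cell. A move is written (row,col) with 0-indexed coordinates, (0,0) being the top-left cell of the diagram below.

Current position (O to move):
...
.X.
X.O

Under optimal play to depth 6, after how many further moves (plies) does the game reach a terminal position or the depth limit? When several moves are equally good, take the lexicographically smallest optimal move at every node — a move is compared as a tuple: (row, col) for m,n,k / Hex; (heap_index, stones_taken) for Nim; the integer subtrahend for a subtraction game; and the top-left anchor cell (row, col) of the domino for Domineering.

p1 O@[.../.X./X.O]: (0,0)[O../.X./X.O]-1* (0,1)[.O./.X./X.O]-1 (0,2)[..O/.X./X.O]-1 (1,0)[.../OX./X.O]-1 (1,2)[.../.XO/X.O]-1 (2,1)[.../.X./XOO]-1
p2 X@[O../.X./X.O]: (0,1)[OX./.X./X.O]+1* (0,2)[O.X/.X./X.O]+1 (1,0)[O../XX./X.O]+1 (1,2)[O../.XX/X.O]+1 (2,1)[O../.X./XXO]+1
p3 O@[OX./.X./X.O] terminal -1; root [.../.X./X.O] d6

PV length from [.../.X./X.O]: 2 plies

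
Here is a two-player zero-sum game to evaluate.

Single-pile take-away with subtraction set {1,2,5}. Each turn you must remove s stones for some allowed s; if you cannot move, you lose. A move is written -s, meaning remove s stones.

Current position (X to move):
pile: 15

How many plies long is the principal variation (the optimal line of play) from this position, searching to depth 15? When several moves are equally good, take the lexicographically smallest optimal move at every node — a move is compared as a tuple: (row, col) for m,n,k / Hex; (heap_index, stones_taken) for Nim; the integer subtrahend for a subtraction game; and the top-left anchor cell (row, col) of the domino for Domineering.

PV length from [15]: 10 plies

p1 X@[15]: -1[14]-1* -2[13]-1 -5[10]-1
p2 O@[14]: -1[13]-1 -2[12]+1* -5[9]+1
p3 X@[12]: -1[11]-1* -2[10]-1 -5[7]-1
p4 O@[11]: -1[10]-1 -2[9]+1* -5[6]+1
p5 X@[9]: -1[8]-1* -2[7]-1 -5[4]-1
p6 O@[8]: -1[7]-1 -2[6]+1* -5[3]+1
p7 X@[6]: -1[5]-1* -2[4]-1 -5[1]-1
p8 O@[5]: -1[4]-1 -2[3]+1* -5[0]+1
p9 X@[3]: -1[2]-1* -2[1]-1
p10 O@[2]: -1[1]-1 -2[0]+1*
p11 X@[0] terminal -1; root [15] d15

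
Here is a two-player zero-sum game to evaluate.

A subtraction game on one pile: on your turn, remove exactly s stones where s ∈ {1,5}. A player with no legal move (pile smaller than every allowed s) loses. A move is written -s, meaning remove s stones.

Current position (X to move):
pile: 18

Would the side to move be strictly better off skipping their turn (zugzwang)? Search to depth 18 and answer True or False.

p1 X@[18]: -1[17]-1* -5[13]-1
p2 O@[17]: -1[16]+1* -5[12]+1
p3 X@[16]: -1[15]-1* -5[11]-1
p4 O@[15]: -1[14]+1* -5[10]+1
p5 X@[14]: -1[13]-1* -5[9]-1
p6 O@[13]: -1[12]+1* -5[8]+1
p7 X@[12]: -1[11]-1* -5[7]-1
p8 O@[11]: -1[10]+1* -5[6]+1
p9 X@[10]: -1[9]-1* -5[5]-1
p10 O@[9]: -1[8]+1* -5[4]+1
p11 X@[8]: -1[7]-1* -5[3]-1
p12 O@[7]: -1[6]+1* -5[2]+1
p13 X@[6]: -1[5]-1* -5[1]-1
p14 O@[5]: -1[4]+1* -5[0]+1
p15 X@[4]: -1[3]-1*
p16 O@[3]: -1[2]+1*
p17 X@[2]: -1[1]-1*
p18 O@[1]: -1[0]+1*
p19 X@[0] terminal -1; root [18] d18
pass branch (O moves first from the same position):
  | p1 O@[18]: -1[17]-1* -5[13]-1
  | p2 X@[17]: -1[16]+1* -5[12]+1
  | p3 O@[16]: -1[15]-1* -5[11]-1
  | p4 X@[15]: -1[14]+1* -5[10]+1
  | p5 O@[14]: -1[13]-1* -5[9]-1
  | p6 X@[13]: -1[12]+1* -5[8]+1
  | p7 O@[12]: -1[11]-1* -5[7]-1
  | p8 X@[11]: -1[10]+1* -5[6]+1
  | p9 O@[10]: -1[9]-1* -5[5]-1
  | p10 X@[9]: -1[8]+1* -5[4]+1
  | p11 O@[8]: -1[7]-1* -5[3]-1
  | p12 X@[7]: -1[6]+1* -5[2]+1
  | p13 O@[6]: -1[5]-1* -5[1]-1
  | p14 X@[5]: -1[4]+1* -5[0]+1
  | p15 O@[4]: -1[3]-1*
  | p16 X@[3]: -1[2]+1*
  | p17 O@[2]: -1[1]-1*
  | p18 X@[1]: -1[0]+1*
  | p19 O@[0] terminal -1; root [18] d18
X moving scores -1; X passing scores +1

zugzwang(18, X) = True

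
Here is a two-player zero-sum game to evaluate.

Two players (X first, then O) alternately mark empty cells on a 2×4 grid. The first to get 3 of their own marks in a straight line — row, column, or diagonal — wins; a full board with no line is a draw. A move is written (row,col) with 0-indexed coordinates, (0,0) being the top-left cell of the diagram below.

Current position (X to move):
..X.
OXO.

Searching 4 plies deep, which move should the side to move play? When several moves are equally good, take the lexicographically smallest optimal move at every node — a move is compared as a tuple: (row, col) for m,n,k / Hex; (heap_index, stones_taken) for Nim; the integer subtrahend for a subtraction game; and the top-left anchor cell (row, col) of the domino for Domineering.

[..X./OXO.] X move#1: (0,0):+0/X.X./OXO., (0,1):+1/.XX./OXO.*, (0,3):+0/..XX/OXO., (1,3):+0/..X./OXOX
[.XX./OXO.] O move#2: (0,0):-1/OXX./OXO.*, (0,3):-1/.XXO/OXO., (1,3):-1/.XX./OXOO
[OXX./OXO.] X move#3: (0,3):+1/OXXX/OXO.*, (1,3):+0/OXX./OXOX
[OXXX/OXO.] end (terminal -1, O#4); searched ..X./OXO. to 4

X's best at [..X./OXO.]: (0,1)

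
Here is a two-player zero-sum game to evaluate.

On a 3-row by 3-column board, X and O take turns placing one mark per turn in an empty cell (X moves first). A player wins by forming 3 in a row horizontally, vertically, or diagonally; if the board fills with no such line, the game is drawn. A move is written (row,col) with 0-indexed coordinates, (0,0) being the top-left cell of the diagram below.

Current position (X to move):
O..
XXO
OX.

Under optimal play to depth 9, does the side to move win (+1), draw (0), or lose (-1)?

[O../XXO/OX.] X move#1: (0,1):+1/OX./XXO/OX.*, (0,2):+0/O.X/XXO/OX., (2,2):+0/O../XXO/OXX
[OX./XXO/OX.] end (terminal -1, O#2); searched O../XXO/OX. to 9

value(O../XXO/OX., X) = +1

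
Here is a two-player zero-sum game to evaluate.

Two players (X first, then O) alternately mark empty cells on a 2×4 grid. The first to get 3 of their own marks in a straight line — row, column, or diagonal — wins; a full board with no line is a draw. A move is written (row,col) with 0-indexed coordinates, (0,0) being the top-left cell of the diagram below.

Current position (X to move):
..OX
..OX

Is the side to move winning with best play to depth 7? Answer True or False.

X winning at [..OX/..OX]: False

p1 X@[..OX/..OX]: (0,0)[X.OX/..OX]+0* (0,1)[.XOX/..OX]+0 (1,0)[..OX/X.OX]+0 (1,1)[..OX/.XOX]+0
p2 O@[X.OX/..OX]: (0,1)[XOOX/..OX]+0* (1,0)[X.OX/O.OX]+0 (1,1)[X.OX/.OOX]+0
p3 X@[XOOX/..OX]: (1,0)[XOOX/X.OX]+0* (1,1)[XOOX/.XOX]+0
p4 O@[XOOX/X.OX]: (1,1)[XOOX/XOOX]+0*
p5 X@[XOOX/XOOX] terminal +0; root [..OX/..OX] d7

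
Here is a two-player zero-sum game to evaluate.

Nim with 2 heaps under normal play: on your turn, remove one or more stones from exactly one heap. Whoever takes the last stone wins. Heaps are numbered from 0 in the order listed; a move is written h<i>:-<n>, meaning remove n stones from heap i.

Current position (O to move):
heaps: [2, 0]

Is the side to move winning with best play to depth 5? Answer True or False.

[(2,0)] O move#1: h0:-1:-1/(1,0), h0:-2:+1/(0,0)*
[(0,0)] end (terminal -1, X#2); searched (2,0) to 5

O winning at [(2,0)]: True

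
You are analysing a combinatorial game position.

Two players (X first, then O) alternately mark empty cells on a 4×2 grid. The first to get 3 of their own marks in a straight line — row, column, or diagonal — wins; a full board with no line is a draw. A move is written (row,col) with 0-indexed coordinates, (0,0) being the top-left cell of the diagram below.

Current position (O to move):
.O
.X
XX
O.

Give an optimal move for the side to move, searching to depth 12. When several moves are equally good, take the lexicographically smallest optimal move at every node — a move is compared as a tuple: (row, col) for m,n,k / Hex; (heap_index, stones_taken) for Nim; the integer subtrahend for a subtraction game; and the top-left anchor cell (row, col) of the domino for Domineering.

ply 1, O at .O/.X/XX/O. | (0,0)=-1→OO/.X/XX/O.; (1,0)=-1→.O/OX/XX/O.; (3,1)=+0→.O/.X/XX/OO*
ply 2, X at .O/.X/XX/OO | (0,0)=+0→XO/.X/XX/OO*; (1,0)=+0→.O/XX/XX/OO
ply 3, O at XO/.X/XX/OO | (1,0)=+0→XO/OX/XX/OO*
ply 4: XO/OX/XX/OO is terminal +0 (X); from .O/.X/XX/O. depth 12

O's best at [.O/.X/XX/O.]: (3,1)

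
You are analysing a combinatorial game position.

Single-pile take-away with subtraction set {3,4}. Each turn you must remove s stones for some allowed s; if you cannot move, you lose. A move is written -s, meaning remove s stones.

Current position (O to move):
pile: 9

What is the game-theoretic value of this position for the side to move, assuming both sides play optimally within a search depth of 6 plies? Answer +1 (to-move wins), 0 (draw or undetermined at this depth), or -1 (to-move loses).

p1 O@[9]: -3[6]-1* -4[5]-1
p2 X@[6]: -3[3]-1 -4[2]+1*
p3 O@[2] terminal -1; root [9] d6

value(9, O) = -1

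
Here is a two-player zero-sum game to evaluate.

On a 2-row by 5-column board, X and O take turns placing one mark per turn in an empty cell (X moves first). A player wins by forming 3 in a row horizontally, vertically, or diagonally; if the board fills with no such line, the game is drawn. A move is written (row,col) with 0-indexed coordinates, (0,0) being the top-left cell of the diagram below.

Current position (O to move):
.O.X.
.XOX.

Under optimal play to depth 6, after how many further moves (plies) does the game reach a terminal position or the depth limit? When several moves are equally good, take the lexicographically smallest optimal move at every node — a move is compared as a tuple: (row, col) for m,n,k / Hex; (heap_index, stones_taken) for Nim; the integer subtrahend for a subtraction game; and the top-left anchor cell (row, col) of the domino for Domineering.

[.O.X./.XOX.] O move#1: (0,0):+0/OO.X./.XOX.*, (0,2):+0/.OOX./.XOX., (0,4):+0/.O.XO/.XOX., (1,0):+0/.O.X./OXOX., (1,4):+0/.O.X./.XOXO
[OO.X./.XOX.] X move#2: (0,2):+0/OOXX./.XOX.*, (0,4):-1/OO.XX/.XOX., (1,0):-1/OO.X./XXOX., (1,4):-1/OO.X./.XOXX
[OOXX./.XOX.] O move#3: (0,4):+0/OOXXO/.XOX.*, (1,0):-1/OOXX./OXOX., (1,4):-1/OOXX./.XOXO
[OOXXO/.XOX.] X move#4: (1,0):+0/OOXXO/XXOX.*, (1,4):+0/OOXXO/.XOXX
[OOXXO/XXOX.] O move#5: (1,4):+0/OOXXO/XXOXO*
[OOXXO/XXOXO] end (terminal +0, X#6); searched .O.X./.XOX. to 6

PV length from [.O.X./.XOX.]: 5 plies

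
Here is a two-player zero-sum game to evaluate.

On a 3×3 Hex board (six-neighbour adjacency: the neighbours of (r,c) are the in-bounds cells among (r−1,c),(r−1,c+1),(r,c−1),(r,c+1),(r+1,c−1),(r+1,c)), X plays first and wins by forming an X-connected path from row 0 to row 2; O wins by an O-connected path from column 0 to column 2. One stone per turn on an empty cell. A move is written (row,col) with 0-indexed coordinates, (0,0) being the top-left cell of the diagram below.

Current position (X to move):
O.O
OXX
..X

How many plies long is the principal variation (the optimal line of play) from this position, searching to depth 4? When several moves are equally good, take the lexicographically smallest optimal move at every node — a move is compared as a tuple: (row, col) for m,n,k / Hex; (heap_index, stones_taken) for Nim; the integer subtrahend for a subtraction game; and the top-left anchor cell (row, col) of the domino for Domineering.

PV length from [O.O/OXX/..X]: 1 ply

p1 X@[O.O/OXX/..X]: (0,1)[OXO/OXX/..X]+1* (2,0)[O.O/OXX/X.X]-1 (2,1)[O.O/OXX/.XX]-1
p2 O@[OXO/OXX/..X] terminal -1; root [O.O/OXX/..X] d4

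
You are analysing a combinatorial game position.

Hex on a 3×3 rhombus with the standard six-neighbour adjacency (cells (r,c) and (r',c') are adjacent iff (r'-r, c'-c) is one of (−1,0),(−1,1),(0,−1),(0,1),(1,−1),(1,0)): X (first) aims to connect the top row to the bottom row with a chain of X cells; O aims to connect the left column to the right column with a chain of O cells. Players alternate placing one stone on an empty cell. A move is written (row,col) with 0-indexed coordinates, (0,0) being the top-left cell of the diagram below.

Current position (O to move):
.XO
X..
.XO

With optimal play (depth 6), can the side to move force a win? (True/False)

O winning at [.XO/X../.XO]: False

ply 1, O at .XO/X../.XO | (0,0)=-1→OXO/X../.XO*; (1,1)=-1→.XO/XO./.XO; (1,2)=-1→.XO/X.O/.XO; (2,0)=-1→.XO/X../OXO
ply 2, X at OXO/X../.XO | (1,1)=+1→OXO/XX./.XO*; (1,2)=+1→OXO/X.X/.XO; (2,0)=+1→OXO/X../XXO
ply 3: OXO/XX./.XO is terminal -1 (O); from .XO/X../.XO depth 6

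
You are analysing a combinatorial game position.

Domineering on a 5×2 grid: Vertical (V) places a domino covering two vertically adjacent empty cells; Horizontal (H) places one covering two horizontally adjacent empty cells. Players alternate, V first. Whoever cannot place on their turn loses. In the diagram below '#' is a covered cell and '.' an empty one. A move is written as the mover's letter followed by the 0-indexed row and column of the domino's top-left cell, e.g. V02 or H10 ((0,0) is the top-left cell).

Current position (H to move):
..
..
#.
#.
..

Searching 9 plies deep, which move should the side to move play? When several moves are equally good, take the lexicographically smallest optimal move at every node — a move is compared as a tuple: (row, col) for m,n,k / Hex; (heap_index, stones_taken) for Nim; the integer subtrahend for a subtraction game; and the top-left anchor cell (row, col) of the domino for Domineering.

[../../#./#./..] H move#1: H00:+1/##/../#./#./..*, H10:+1/../##/#./#./.., H40:-1/../../#./#./##
[##/../#./#./..] V move#2: V11:-1/##/.#/##/#./..*, V21:-1/##/../##/##/.., V31:-1/##/../#./##/.#
[##/.#/##/#./..] H move#3: H40:+1/##/.#/##/#./##*
[##/.#/##/#./##] end (terminal -1, V#4); searched ../../#./#./.. to 9

H's best at [../../#./#./..]: H00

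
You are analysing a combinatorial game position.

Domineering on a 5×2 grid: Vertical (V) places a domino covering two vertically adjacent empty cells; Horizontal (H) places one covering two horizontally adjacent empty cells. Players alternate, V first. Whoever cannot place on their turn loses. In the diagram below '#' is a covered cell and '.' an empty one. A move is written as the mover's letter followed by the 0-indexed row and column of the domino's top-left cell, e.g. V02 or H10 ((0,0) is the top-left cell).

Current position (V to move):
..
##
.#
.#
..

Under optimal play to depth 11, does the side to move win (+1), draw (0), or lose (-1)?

p1 V@[../##/.#/.#/..]: V20[../##/##/##/..]-1* V30[../##/.#/##/#.]-1
p2 H@[../##/##/##/..]: H00[##/##/##/##/..]+1* H40[../##/##/##/##]+1
p3 V@[##/##/##/##/..] terminal -1; root [../##/.#/.#/..] d11

value(../##/.#/.#/.., V) = -1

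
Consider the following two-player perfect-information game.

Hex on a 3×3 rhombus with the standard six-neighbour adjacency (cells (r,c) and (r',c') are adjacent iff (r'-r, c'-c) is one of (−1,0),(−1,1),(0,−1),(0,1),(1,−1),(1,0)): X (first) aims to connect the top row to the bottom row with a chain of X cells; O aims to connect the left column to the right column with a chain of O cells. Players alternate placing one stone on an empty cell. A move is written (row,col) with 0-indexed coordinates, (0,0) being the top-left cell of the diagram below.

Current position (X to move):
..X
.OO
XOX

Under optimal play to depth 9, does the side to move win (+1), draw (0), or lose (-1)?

value(..X/.OO/XOX, X) = +1

[..X/.OO/XOX] X move#1: (0,0):-1/X.X/.OO/XOX, (0,1):-1/.XX/.OO/XOX, (1,0):+1/..X/XOO/XOX*
[..X/XOO/XOX] O move#2: (0,0):-1/O.X/XOO/XOX*, (0,1):-1/.OX/XOO/XOX
[O.X/XOO/XOX] X move#3: (0,1):+1/OXX/XOO/XOX*
[OXX/XOO/XOX] end (terminal -1, O#4); searched ..X/.OO/XOX to 9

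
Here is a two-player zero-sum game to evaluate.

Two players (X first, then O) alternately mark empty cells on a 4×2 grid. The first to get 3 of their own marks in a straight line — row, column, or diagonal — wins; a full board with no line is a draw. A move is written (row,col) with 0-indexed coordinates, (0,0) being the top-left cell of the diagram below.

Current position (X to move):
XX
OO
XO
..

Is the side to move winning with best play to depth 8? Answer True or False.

X winning at [XX/OO/XO/..]: False

p1 X@[XX/OO/XO/..]: (3,0)[XX/OO/XO/X.]-1 (3,1)[XX/OO/XO/.X]+0*
p2 O@[XX/OO/XO/.X]: (3,0)[XX/OO/XO/OX]+0*
p3 X@[XX/OO/XO/OX] terminal +0; root [XX/OO/XO/..] d8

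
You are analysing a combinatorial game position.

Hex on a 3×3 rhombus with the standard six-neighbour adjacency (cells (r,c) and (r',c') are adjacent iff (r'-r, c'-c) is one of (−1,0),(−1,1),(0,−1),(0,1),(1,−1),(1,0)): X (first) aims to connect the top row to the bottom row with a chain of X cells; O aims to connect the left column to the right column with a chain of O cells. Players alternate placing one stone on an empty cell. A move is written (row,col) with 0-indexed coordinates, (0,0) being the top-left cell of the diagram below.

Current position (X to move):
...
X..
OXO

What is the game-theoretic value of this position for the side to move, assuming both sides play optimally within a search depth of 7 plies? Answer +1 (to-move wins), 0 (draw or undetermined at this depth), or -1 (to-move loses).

ply 1, X at .../X../OXO | (0,0)=-1→X../X../OXO; (0,1)=-1→.X./X../OXO; (0,2)=+1→..X/X../OXO*; (1,1)=+1→.../XX./OXO; (1,2)=+1→.../X.X/OXO
ply 2, O at ..X/X../OXO | (0,0)=-1→O.X/X../OXO*; (0,1)=-1→.OX/X../OXO; (1,1)=-1→..X/XO./OXO; (1,2)=-1→..X/X.O/OXO
ply 3, X at O.X/X../OXO | (0,1)=+1→OXX/X../OXO*; (1,1)=+1→O.X/XX./OXO; (1,2)=+1→O.X/X.X/OXO
ply 4, O at OXX/X../OXO | (1,1)=-1→OXX/XO./OXO*; (1,2)=-1→OXX/X.O/OXO
ply 5, X at OXX/XO./OXO | (1,2)=+1→OXX/XOX/OXO*
ply 6: OXX/XOX/OXO is terminal -1 (O); from .../X../OXO depth 7

value(.../X../OXO, X) = +1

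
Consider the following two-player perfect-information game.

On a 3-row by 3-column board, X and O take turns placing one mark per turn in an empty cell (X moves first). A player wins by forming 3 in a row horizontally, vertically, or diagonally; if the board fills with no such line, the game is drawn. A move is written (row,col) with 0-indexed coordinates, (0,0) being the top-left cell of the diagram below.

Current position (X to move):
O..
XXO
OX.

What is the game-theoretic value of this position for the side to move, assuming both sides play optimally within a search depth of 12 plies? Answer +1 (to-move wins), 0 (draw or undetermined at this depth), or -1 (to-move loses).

ply 1, X at O../XXO/OX. | (0,1)=+1→OX./XXO/OX.*; (0,2)=+0→O.X/XXO/OX.; (2,2)=+0→O../XXO/OXX
ply 2: OX./XXO/OX. is terminal -1 (O); from O../XXO/OX. depth 12

value(O../XXO/OX., X) = +1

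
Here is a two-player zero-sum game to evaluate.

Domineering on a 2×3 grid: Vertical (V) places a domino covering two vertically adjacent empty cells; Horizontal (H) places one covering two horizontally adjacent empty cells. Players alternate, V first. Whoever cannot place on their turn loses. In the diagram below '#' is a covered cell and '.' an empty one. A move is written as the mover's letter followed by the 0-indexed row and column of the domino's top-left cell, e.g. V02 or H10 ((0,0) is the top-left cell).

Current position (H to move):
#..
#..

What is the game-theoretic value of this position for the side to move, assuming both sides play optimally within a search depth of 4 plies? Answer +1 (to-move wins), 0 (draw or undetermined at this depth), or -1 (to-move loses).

value(#../#.., H) = +1

ply 1, H at #../#.. | H01=+1→###/#..*; H11=+1→#../###
ply 2: ###/#.. is terminal -1 (V); from #../#.. depth 4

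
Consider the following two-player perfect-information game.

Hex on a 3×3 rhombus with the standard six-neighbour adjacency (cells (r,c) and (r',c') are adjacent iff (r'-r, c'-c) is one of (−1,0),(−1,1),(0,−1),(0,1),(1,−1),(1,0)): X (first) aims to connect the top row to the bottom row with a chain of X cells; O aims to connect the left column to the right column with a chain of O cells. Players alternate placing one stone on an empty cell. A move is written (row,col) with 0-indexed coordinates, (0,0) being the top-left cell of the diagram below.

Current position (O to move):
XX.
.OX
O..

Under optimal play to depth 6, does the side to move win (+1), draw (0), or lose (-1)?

[XX./.OX/O..] O move#1: (0,2):+1/XXO/.OX/O..*, (1,0):-1/XX./OOX/O.., (2,1):+1/XX./.OX/OO., (2,2):+1/XX./.OX/O.O
[XXO/.OX/O..] end (terminal -1, X#2); searched XX./.OX/O.. to 6

value(XX./.OX/O.., O) = +1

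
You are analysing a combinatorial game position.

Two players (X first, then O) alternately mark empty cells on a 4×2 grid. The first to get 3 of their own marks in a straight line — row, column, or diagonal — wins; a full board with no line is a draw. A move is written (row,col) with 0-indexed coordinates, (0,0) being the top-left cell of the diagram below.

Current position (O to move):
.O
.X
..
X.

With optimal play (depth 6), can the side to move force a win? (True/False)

[.O/.X/../X.] O move#1: (0,0):+0/OO/.X/../X.*, (1,0):+0/.O/OX/../X., (2,0):+0/.O/.X/O./X., (2,1):+0/.O/.X/.O/X., (3,1):+0/.O/.X/../XO
[OO/.X/../X.] X move#2: (1,0):+0/OO/XX/../X.*, (2,0):+0/OO/.X/X./X., (2,1):+0/OO/.X/.X/X., (3,1):+0/OO/.X/../XX
[OO/XX/../X.] O move#3: (2,0):+0/OO/XX/O./X.*, (2,1):-1/OO/XX/.O/X., (3,1):-1/OO/XX/../XO
[OO/XX/O./X.] X move#4: (2,1):+0/OO/XX/OX/X.*, (3,1):+0/OO/XX/O./XX
[OO/XX/OX/X.] O move#5: (3,1):+0/OO/XX/OX/XO*
[OO/XX/OX/XO] end (terminal +0, X#6); searched .O/.X/../X. to 6

O winning at [.O/.X/../X.]: False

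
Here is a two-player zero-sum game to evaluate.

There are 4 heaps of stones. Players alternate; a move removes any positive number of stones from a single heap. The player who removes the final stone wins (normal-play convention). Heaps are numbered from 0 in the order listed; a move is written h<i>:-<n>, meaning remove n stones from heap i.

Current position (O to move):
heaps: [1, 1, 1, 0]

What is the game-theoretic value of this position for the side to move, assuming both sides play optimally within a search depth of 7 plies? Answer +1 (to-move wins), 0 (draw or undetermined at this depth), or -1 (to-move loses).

[(1,1,1,0)] O move#1: h0:-1:+1/(0,1,1,0)*, h1:-1:+1/(1,0,1,0), h2:-1:+1/(1,1,0,0)
[(0,1,1,0)] X move#2: h1:-1:-1/(0,0,1,0)*, h2:-1:-1/(0,1,0,0)
[(0,0,1,0)] O move#3: h2:-1:+1/(0,0,0,0)*
[(0,0,0,0)] end (terminal -1, X#4); searched (1,1,1,0) to 7

value((1,1,1,0), O) = +1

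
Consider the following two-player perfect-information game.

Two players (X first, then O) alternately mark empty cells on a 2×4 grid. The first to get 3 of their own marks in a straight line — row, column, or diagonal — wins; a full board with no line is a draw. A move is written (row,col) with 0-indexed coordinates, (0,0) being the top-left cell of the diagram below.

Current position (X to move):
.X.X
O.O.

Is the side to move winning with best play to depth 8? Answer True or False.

X winning at [.X.X/O.O.]: True

ply 1, X at .X.X/O.O. | (0,0)=-1→XX.X/O.O.; (0,2)=+1→.XXX/O.O.*; (1,1)=+0→.X.X/OXO.; (1,3)=-1→.X.X/O.OX
ply 2: .XXX/O.O. is terminal -1 (O); from .X.X/O.O. depth 8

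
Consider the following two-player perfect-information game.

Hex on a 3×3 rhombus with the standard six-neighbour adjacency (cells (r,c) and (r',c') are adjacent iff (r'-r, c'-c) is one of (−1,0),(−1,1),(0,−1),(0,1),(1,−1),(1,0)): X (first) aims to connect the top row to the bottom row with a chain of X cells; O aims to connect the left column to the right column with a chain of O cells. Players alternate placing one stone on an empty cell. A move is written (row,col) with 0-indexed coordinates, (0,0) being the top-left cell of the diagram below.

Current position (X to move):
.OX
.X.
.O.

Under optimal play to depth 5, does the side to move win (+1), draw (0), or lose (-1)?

p1 X@[.OX/.X./.O.]: (0,0)[XOX/.X./.O.]-1 (1,0)[.OX/XX./.O.]-1 (1,2)[.OX/.XX/.O.]+1* (2,0)[.OX/.X./XO.]+1 (2,2)[.OX/.X./.OX]+1
p2 O@[.OX/.XX/.O.]: (0,0)[OOX/.XX/.O.]-1* (1,0)[.OX/OXX/.O.]-1 (2,0)[.OX/.XX/OO.]-1 (2,2)[.OX/.XX/.OO]-1
p3 X@[OOX/.XX/.O.]: (1,0)[OOX/XXX/.O.]+1* (2,0)[OOX/.XX/XO.]+1 (2,2)[OOX/.XX/.OX]+1
p4 O@[OOX/XXX/.O.]: (2,0)[OOX/XXX/OO.]-1* (2,2)[OOX/XXX/.OO]-1
p5 X@[OOX/XXX/OO.]: (2,2)[OOX/XXX/OOX]+1*
p6 O@[OOX/XXX/OOX] terminal -1; root [.OX/.X./.O.] d5

value(.OX/.X./.O., X) = +1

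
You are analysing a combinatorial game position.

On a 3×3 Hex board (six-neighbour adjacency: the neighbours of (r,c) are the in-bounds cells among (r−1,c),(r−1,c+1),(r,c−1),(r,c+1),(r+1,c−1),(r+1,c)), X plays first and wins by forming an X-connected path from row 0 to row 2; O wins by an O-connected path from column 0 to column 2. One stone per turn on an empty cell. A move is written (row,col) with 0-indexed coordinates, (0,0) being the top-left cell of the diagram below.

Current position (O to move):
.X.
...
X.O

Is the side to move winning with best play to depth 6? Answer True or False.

O winning at [.X./.../X.O]: False

ply 1, O at .X./.../X.O | (0,0)=-1→OX./.../X.O*; (0,2)=-1→.XO/.../X.O; (1,0)=-1→.X./O../X.O; (1,1)=-1→.X./.O./X.O; (1,2)=-1→.X./..O/X.O; (2,1)=-1→.X./.../XOO
ply 2, X at OX./.../X.O | (0,2)=+1→OXX/.../X.O*; (1,0)=+1→OX./X../X.O; (1,1)=+1→OX./.X./X.O; (1,2)=+1→OX./..X/X.O; (2,1)=+1→OX./.../XXO
ply 3, O at OXX/.../X.O | (1,0)=-1→OXX/O../X.O*; (1,1)=-1→OXX/.O./X.O; (1,2)=-1→OXX/..O/X.O; (2,1)=-1→OXX/.../XOO
ply 4, X at OXX/O../X.O | (1,1)=+1→OXX/OX./X.O*; (1,2)=+1→OXX/O.X/X.O; (2,1)=+1→OXX/O../XXO
ply 5: OXX/OX./X.O is terminal -1 (O); from .X./.../X.O depth 6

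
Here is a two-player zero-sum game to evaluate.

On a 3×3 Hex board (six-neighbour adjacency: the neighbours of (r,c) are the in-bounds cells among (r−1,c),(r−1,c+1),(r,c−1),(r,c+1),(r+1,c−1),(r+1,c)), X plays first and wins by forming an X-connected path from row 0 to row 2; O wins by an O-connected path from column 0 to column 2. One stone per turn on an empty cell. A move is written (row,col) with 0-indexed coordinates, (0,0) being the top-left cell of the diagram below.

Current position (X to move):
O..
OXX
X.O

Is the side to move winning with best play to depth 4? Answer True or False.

X winning at [O../OXX/X.O]: True

ply 1, X at O../OXX/X.O | (0,1)=+1→OX./OXX/X.O*; (0,2)=+1→O.X/OXX/X.O; (2,1)=+1→O../OXX/XXO
ply 2: OX./OXX/X.O is terminal -1 (O); from O../OXX/X.O depth 4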